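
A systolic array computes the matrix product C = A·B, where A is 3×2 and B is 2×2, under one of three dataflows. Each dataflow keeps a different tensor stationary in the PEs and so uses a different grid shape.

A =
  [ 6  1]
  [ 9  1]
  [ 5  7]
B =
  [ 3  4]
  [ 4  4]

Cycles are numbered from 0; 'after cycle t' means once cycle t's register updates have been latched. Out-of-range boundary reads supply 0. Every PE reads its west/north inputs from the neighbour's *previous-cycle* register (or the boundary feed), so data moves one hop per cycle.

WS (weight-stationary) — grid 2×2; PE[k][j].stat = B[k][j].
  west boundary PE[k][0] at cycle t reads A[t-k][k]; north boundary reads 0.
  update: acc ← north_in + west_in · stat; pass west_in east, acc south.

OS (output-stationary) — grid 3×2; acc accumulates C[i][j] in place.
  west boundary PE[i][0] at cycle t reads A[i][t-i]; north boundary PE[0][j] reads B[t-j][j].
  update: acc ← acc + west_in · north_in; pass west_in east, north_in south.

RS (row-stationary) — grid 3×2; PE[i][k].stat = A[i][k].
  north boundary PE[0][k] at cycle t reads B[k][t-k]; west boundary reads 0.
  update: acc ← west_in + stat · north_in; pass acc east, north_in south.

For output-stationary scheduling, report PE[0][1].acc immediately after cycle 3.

Tracing OS — 3×2 array, target PE[0][1]:
  cycle 0: PE[0][0] → acc 18, east 6, south 3
  cycle 0: PE[0][1] → acc 0, east 0, south 0
  cycle 1: PE[0][0] → acc 22, east 1, south 4
  cycle 1: PE[0][1] → acc 24, east 6, south 4
  cycle 2: PE[0][0] → acc 22, east 0, south 0
  cycle 2: PE[0][1] → acc 28, east 1, south 4
  cycle 3: PE[0][0] → acc 22, east 0, south 0
  cycle 3: PE[0][1] → acc 28, east 0, south 0

PE[0][1].acc = 28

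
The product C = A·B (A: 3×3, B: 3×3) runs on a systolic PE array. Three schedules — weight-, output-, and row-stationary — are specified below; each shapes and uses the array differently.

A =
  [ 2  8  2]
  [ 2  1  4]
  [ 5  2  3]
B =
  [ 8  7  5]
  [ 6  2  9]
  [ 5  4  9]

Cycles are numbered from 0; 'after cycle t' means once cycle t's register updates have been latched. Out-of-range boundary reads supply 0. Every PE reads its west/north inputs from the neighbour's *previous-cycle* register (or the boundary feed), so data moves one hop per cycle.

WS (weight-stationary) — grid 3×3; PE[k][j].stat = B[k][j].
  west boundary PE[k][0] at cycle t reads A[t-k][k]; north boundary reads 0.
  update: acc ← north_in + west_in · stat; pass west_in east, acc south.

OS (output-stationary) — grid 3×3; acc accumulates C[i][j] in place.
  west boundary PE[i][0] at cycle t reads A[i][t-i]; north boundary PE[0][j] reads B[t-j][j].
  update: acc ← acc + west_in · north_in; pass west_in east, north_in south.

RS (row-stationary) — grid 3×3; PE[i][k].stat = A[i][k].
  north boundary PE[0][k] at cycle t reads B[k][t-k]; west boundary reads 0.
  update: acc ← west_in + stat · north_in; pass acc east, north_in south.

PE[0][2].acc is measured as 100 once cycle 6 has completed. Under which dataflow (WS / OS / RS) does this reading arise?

WS [3×3] PE[0][2] across cycles:
  step 0 · PE0,2: acc=0; fwd→0 fwd↓0
  step 1 · PE0,2: acc=0; fwd→0 fwd↓0
  step 2 · PE0,2: acc=10; fwd→2 fwd↓10
  step 3 · PE0,2: acc=10; fwd→2 fwd↓10
  step 4 · PE0,2: acc=25; fwd→5 fwd↓25
  step 5 · PE0,2: acc=0; fwd→0 fwd↓0
  step 6 · PE0,2: acc=0; fwd→0 fwd↓0
OS [3×3] PE[0][2] across cycles:
  step 0 · PE0,2: acc=0; fwd→0 fwd↓0
  step 1 · PE0,2: acc=0; fwd→0 fwd↓0
  step 2 · PE0,2: acc=10; fwd→2 fwd↓5
  step 3 · PE0,2: acc=82; fwd→8 fwd↓9
  step 4 · PE0,2: acc=100; fwd→2 fwd↓9
  step 5 · PE0,2: acc=100; fwd→0 fwd↓0
  step 6 · PE0,2: acc=100; fwd→0 fwd↓0
RS [3×3] PE[0][2] across cycles:
  step 0 · PE0,2: acc=0; fwd→0 fwd↓0
  step 1 · PE0,2: acc=0; fwd→0 fwd↓0
  step 2 · PE0,2: acc=74; fwd→74 fwd↓5
  step 3 · PE0,2: acc=38; fwd→38 fwd↓4
  step 4 · PE0,2: acc=100; fwd→100 fwd↓9
  step 5 · PE0,2: acc=0; fwd→0 fwd↓0
  step 6 · PE0,2: acc=0; fwd→0 fwd↓0

dataflow = OS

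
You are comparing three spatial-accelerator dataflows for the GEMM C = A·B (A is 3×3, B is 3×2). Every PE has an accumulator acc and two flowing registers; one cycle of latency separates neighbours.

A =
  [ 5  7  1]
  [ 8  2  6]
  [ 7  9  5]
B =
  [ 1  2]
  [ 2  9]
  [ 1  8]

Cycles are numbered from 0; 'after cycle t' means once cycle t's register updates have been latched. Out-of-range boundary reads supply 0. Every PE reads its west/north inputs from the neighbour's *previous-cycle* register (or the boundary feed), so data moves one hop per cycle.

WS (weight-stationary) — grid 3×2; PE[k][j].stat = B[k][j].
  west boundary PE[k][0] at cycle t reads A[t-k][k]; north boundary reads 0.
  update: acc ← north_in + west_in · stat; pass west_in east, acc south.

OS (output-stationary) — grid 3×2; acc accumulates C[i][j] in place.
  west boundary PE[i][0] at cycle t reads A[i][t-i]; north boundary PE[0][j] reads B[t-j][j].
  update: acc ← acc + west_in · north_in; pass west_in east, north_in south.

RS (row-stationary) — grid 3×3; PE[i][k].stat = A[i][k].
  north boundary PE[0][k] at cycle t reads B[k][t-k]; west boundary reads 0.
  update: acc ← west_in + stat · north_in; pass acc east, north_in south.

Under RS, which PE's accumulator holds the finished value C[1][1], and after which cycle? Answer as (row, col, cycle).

(row, col, cycle) = (1, 2, 4)

RS: C[1][1] accumulates in PE[1][2]:
  cycle 0: PE[1][2] → acc 0, east 0, south 0
  cycle 1: PE[1][2] → acc 0, east 0, south 0
  cycle 2: PE[1][2] → acc 0, east 0, south 0
  cycle 3: PE[1][2] → acc 18, east 18, south 1
  cycle 4: PE[1][2] → acc 82, east 82, south 8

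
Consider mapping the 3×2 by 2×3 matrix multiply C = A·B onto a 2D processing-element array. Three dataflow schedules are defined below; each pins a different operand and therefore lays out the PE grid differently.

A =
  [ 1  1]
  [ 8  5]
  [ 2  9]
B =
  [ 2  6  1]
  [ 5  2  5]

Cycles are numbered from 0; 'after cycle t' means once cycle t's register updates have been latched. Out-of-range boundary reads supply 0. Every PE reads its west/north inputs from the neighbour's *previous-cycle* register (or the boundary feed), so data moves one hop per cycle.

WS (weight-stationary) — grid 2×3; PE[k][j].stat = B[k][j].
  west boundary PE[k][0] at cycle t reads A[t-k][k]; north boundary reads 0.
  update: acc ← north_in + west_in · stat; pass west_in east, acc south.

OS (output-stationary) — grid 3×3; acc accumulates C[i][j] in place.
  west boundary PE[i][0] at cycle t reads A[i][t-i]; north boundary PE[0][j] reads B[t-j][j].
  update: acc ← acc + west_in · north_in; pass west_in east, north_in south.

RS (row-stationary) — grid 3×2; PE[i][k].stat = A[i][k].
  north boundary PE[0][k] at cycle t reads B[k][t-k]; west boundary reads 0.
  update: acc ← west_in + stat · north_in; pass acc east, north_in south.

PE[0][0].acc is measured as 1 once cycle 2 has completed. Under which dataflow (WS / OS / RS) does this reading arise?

— WS: 2×3; PE[0][0] trace:
  c0 r0c0: 2 / 1 / 2
  c1 r0c0: 16 / 8 / 16
  c2 r0c0: 4 / 2 / 4
— OS: 3×3; PE[0][0] trace:
  c0 r0c0: 2 / 1 / 2
  c1 r0c0: 7 / 1 / 5
  c2 r0c0: 7 / 0 / 0
— RS: 3×2; PE[0][0] trace:
  c0 r0c0: 2 / 2 / 2
  c1 r0c0: 6 / 6 / 6
  c2 r0c0: 1 / 1 / 1

dataflow = RS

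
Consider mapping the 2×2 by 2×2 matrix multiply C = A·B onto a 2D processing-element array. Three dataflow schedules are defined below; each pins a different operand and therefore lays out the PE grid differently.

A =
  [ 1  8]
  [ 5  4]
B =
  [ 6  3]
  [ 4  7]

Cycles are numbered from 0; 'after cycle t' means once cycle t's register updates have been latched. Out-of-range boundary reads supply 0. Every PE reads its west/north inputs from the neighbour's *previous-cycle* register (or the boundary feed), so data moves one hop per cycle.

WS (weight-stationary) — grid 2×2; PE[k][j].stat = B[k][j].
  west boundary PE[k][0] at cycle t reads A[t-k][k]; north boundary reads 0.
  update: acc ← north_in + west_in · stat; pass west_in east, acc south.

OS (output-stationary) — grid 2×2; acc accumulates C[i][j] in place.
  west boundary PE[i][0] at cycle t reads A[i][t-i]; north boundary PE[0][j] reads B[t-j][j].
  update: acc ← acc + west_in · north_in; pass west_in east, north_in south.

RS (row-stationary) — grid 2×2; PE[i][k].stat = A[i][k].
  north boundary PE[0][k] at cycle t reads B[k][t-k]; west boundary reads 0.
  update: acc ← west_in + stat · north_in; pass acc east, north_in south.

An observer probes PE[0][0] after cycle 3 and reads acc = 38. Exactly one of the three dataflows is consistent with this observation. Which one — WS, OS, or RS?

dataflow = OS

Under WS (2×2), PE[0][0]:
  [0] (0,0) acc=6 (h:1 v:6)
  [1] (0,0) acc=30 (h:5 v:30)
  [2] (0,0) acc=0 (h:0 v:0)
  [3] (0,0) acc=0 (h:0 v:0)
Under OS (2×2), PE[0][0]:
  [0] (0,0) acc=6 (h:1 v:6)
  [1] (0,0) acc=38 (h:8 v:4)
  [2] (0,0) acc=38 (h:0 v:0)
  [3] (0,0) acc=38 (h:0 v:0)
Under RS (2×2), PE[0][0]:
  [0] (0,0) acc=6 (h:6 v:6)
  [1] (0,0) acc=3 (h:3 v:3)
  [2] (0,0) acc=0 (h:0 v:0)
  [3] (0,0) acc=0 (h:0 v:0)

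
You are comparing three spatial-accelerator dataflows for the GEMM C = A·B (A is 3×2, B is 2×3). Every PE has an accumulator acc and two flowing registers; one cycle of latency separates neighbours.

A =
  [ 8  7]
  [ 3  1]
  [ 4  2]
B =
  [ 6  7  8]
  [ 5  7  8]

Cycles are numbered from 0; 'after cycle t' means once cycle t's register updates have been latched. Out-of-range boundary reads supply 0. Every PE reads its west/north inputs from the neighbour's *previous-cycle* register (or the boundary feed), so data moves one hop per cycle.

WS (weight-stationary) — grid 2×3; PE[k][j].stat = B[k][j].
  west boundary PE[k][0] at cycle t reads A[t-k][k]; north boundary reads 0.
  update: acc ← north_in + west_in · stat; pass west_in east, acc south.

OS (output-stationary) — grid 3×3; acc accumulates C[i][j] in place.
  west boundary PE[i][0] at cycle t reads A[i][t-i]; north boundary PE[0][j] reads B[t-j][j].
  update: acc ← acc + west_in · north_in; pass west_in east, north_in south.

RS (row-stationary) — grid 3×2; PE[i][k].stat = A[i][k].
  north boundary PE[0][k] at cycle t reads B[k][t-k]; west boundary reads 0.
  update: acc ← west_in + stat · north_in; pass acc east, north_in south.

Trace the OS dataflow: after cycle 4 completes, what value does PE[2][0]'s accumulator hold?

PE[2][0].acc = 34

OS 3×3: PE[2][0] cycle-by-cycle (with neighbour feeds):
  @0  [1,0]  acc 0  |  →0  ↓0
  @0  [2,0]  acc 0  |  →0  ↓0
  @1  [1,0]  acc 18  |  →3  ↓6
  @1  [2,0]  acc 0  |  →0  ↓0
  @2  [1,0]  acc 23  |  →1  ↓5
  @2  [2,0]  acc 24  |  →4  ↓6
  @3  [1,0]  acc 23  |  →0  ↓0
  @3  [2,0]  acc 34  |  →2  ↓5
  @4  [1,0]  acc 23  |  →0  ↓0
  @4  [2,0]  acc 34  |  →0  ↓0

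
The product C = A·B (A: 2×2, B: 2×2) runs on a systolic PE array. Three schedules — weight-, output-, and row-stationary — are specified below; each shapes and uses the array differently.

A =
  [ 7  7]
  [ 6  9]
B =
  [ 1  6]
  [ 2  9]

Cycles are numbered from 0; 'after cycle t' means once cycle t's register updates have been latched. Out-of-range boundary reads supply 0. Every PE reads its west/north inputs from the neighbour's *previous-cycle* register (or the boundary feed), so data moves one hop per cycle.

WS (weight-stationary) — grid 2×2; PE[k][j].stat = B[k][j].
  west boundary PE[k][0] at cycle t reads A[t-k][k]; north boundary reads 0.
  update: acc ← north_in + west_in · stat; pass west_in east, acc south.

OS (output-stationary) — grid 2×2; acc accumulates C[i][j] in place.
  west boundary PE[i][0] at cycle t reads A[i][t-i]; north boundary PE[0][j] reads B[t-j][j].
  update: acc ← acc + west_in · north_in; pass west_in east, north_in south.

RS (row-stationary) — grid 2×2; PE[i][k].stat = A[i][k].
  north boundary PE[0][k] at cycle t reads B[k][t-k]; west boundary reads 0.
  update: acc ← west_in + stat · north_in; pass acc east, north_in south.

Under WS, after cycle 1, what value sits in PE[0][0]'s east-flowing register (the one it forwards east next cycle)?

register = 6

Tracing WS — 2×2 array, target PE[0][0]:
  @0  [0,0]  acc 7  |  →7  ↓7
  @1  [0,0]  acc 6  |  →6  ↓6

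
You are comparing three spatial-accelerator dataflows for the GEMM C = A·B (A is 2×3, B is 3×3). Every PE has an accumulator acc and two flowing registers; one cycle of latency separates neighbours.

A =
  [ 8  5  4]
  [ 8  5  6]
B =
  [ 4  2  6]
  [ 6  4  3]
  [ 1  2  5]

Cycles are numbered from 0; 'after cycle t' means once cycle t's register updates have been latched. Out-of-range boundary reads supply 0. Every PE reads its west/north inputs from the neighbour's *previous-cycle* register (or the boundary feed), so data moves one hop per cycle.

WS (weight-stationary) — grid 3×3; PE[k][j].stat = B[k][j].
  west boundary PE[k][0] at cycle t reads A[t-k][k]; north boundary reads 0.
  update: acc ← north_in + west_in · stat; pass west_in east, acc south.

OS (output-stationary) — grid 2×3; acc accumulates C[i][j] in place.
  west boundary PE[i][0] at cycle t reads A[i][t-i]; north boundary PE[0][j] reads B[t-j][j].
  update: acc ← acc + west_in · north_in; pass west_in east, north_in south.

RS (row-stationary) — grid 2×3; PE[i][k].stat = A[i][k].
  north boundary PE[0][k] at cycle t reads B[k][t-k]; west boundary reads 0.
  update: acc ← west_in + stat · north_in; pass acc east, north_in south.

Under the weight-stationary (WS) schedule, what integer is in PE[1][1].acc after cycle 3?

WS 3×3: PE[1][1] cycle-by-cycle (with neighbour feeds):
  @0  [0,1]  acc 0  |  →0  ↓0
  @0  [1,0]  acc 0  |  →0  ↓0
  @0  [1,1]  acc 0  |  →0  ↓0
  @1  [0,1]  acc 16  |  →8  ↓16
  @1  [1,0]  acc 62  |  →5  ↓62
  @1  [1,1]  acc 0  |  →0  ↓0
  @2  [0,1]  acc 16  |  →8  ↓16
  @2  [1,0]  acc 62  |  →5  ↓62
  @2  [1,1]  acc 36  |  →5  ↓36
  @3  [0,1]  acc 0  |  →0  ↓0
  @3  [1,0]  acc 0  |  →0  ↓0
  @3  [1,1]  acc 36  |  →5  ↓36

PE[1][1].acc = 36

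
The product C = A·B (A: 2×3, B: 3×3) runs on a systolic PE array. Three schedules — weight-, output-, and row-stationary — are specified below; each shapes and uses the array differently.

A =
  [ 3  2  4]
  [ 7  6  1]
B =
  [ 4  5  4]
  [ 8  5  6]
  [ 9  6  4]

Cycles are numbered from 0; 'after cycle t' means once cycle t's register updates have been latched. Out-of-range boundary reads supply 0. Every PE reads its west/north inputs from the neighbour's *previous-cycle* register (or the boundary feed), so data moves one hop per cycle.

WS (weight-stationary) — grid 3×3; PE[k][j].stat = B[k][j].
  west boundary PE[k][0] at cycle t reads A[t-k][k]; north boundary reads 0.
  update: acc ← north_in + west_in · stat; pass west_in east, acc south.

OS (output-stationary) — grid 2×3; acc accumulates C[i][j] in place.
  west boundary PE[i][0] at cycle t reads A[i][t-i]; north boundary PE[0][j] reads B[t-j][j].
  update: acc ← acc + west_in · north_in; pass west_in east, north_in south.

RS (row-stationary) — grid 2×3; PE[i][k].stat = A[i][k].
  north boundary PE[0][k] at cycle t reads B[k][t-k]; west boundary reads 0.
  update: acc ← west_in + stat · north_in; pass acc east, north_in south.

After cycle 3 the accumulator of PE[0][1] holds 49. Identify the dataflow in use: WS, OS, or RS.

dataflow = OS

WS [3×3] PE[0][1] across cycles:
  t=0 PE[0][1]: acc=0 h=0 v=0
  t=1 PE[0][1]: acc=15 h=3 v=15
  t=2 PE[0][1]: acc=35 h=7 v=35
  t=3 PE[0][1]: acc=0 h=0 v=0
OS [2×3] PE[0][1] across cycles:
  t=0 PE[0][1]: acc=0 h=0 v=0
  t=1 PE[0][1]: acc=15 h=3 v=5
  t=2 PE[0][1]: acc=25 h=2 v=5
  t=3 PE[0][1]: acc=49 h=4 v=6
RS [2×3] PE[0][1] across cycles:
  t=0 PE[0][1]: acc=0 h=0 v=0
  t=1 PE[0][1]: acc=28 h=28 v=8
  t=2 PE[0][1]: acc=25 h=25 v=5
  t=3 PE[0][1]: acc=24 h=24 v=6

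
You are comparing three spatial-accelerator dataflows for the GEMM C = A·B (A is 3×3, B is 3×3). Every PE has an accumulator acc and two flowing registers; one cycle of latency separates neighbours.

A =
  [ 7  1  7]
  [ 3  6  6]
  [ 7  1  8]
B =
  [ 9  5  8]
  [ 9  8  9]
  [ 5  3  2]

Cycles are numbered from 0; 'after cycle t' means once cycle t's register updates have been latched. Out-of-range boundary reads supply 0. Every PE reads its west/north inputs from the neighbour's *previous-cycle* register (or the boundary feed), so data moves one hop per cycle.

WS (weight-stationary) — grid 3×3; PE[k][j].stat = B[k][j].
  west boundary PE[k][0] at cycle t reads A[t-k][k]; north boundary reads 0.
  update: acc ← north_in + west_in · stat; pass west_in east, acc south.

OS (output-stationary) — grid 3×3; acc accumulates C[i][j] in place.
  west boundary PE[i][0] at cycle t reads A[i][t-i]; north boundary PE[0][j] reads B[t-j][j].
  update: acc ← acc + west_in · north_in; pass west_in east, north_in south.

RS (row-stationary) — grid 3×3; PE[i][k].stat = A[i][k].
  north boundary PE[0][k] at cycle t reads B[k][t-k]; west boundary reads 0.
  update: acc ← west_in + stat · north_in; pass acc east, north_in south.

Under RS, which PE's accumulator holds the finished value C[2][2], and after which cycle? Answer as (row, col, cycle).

Under RS, C[2][2] lands at PE[2][2]:
  cycle 0: PE[2][2] → acc 0, east 0, south 0
  cycle 1: PE[2][2] → acc 0, east 0, south 0
  cycle 2: PE[2][2] → acc 0, east 0, south 0
  cycle 3: PE[2][2] → acc 0, east 0, south 0
  cycle 4: PE[2][2] → acc 112, east 112, south 5
  cycle 5: PE[2][2] → acc 67, east 67, south 3
  cycle 6: PE[2][2] → acc 81, east 81, south 2

(row, col, cycle) = (2, 2, 6)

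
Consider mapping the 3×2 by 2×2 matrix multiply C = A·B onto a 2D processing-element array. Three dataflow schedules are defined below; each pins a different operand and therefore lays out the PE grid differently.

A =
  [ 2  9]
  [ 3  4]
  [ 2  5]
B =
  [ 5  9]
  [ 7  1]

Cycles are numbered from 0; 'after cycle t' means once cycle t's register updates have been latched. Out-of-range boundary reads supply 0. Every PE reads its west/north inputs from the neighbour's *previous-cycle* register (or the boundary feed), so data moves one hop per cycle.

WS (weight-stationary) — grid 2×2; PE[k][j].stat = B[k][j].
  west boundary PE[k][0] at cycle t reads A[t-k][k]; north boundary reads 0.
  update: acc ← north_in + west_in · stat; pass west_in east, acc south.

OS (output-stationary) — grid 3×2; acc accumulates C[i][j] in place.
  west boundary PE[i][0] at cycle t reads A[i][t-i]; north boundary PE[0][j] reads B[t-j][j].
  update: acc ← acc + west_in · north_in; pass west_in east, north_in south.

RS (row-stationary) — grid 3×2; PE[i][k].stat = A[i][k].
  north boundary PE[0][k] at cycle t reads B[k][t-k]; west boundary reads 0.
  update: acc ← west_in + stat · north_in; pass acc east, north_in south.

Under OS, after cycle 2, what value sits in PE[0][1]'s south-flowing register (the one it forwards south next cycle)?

OS 3×2: PE[0][1] cycle-by-cycle (with neighbour feeds):
  step 0 · PE0,0: acc=10; fwd→2 fwd↓5
  step 0 · PE0,1: acc=0; fwd→0 fwd↓0
  step 1 · PE0,0: acc=73; fwd→9 fwd↓7
  step 1 · PE0,1: acc=18; fwd→2 fwd↓9
  step 2 · PE0,0: acc=73; fwd→0 fwd↓0
  step 2 · PE0,1: acc=27; fwd→9 fwd↓1

register = 1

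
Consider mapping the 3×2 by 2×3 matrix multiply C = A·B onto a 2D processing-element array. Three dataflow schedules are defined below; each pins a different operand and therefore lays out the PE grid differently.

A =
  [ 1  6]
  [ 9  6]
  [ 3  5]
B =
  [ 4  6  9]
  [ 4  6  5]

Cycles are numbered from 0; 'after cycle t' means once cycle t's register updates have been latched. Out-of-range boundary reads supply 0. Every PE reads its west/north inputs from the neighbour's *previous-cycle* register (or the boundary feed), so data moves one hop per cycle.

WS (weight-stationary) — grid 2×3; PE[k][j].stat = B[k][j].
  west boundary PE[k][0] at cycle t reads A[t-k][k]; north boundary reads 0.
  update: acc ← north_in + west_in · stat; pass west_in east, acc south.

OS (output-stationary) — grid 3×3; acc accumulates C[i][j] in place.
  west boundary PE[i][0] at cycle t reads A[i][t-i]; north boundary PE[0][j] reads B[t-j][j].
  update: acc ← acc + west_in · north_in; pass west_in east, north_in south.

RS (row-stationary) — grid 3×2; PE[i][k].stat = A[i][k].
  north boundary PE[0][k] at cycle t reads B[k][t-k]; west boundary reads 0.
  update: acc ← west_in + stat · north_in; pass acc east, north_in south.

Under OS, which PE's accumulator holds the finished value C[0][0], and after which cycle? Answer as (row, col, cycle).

(row, col, cycle) = (0, 0, 1)

OS — PE[0][0] is where C[0][0] collects:
  cycle 0: PE[0][0] → acc 4, east 1, south 4
  cycle 1: PE[0][0] → acc 28, east 6, south 4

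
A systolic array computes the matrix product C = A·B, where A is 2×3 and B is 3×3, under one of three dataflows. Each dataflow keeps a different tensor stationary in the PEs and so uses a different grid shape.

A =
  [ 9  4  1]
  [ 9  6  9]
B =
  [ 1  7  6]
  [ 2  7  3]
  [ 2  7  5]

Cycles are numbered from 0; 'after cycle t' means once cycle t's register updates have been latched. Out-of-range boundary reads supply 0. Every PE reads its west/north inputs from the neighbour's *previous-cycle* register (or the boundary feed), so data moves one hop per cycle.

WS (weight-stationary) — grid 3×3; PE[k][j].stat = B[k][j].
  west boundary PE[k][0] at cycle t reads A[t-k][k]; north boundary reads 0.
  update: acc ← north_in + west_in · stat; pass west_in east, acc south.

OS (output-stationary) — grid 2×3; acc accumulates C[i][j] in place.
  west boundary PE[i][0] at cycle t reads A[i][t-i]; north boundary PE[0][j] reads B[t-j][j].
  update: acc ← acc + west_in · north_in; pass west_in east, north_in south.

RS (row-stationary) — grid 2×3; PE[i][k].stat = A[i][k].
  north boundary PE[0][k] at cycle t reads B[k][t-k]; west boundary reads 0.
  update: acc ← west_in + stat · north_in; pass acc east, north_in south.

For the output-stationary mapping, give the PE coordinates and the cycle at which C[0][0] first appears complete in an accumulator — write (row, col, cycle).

OS: C[0][0] accumulates in PE[0][0]:
  [0] (0,0) acc=9 (h:9 v:1)
  [1] (0,0) acc=17 (h:4 v:2)
  [2] (0,0) acc=19 (h:1 v:2)

(row, col, cycle) = (0, 0, 2)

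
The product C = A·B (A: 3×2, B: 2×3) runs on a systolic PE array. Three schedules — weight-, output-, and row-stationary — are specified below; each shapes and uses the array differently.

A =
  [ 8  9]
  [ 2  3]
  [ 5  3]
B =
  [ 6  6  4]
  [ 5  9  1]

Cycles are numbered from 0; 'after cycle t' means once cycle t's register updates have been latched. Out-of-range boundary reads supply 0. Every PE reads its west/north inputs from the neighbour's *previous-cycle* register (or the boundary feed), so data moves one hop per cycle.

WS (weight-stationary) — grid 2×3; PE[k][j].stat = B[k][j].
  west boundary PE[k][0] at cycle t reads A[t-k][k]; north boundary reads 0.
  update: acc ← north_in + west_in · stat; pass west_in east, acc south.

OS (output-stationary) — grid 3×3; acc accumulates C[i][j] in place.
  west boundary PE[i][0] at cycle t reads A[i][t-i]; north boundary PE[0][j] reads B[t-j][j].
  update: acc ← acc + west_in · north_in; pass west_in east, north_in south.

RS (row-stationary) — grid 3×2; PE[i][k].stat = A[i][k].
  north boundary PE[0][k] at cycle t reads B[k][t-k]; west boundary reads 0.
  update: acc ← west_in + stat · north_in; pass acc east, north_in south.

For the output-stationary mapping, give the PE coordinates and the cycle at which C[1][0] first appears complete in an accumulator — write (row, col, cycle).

Under OS, C[1][0] lands at PE[1][0]:
  [0] (1,0) acc=0 (h:0 v:0)
  [1] (1,0) acc=12 (h:2 v:6)
  [2] (1,0) acc=27 (h:3 v:5)

(row, col, cycle) = (1, 0, 2)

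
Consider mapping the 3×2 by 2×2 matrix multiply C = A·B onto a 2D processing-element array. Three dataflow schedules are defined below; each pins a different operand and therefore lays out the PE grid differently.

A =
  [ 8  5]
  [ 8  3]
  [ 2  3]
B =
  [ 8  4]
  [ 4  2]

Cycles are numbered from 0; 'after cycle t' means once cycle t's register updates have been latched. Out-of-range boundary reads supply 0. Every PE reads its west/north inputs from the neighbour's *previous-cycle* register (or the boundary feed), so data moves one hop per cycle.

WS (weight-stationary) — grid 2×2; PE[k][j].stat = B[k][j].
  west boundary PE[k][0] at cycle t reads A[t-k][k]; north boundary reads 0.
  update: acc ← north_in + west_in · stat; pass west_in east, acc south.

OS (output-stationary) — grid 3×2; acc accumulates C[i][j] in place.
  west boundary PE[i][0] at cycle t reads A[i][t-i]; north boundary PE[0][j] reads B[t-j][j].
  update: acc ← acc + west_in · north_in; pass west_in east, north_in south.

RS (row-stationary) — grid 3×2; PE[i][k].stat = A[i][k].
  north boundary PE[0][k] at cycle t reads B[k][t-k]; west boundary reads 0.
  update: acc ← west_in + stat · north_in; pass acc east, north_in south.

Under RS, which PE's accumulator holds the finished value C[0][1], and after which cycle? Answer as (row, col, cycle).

(row, col, cycle) = (0, 1, 2)

Under RS, C[0][1] lands at PE[0][1]:
  t=0 PE[0][1]: acc=0 h=0 v=0
  t=1 PE[0][1]: acc=84 h=84 v=4
  t=2 PE[0][1]: acc=42 h=42 v=2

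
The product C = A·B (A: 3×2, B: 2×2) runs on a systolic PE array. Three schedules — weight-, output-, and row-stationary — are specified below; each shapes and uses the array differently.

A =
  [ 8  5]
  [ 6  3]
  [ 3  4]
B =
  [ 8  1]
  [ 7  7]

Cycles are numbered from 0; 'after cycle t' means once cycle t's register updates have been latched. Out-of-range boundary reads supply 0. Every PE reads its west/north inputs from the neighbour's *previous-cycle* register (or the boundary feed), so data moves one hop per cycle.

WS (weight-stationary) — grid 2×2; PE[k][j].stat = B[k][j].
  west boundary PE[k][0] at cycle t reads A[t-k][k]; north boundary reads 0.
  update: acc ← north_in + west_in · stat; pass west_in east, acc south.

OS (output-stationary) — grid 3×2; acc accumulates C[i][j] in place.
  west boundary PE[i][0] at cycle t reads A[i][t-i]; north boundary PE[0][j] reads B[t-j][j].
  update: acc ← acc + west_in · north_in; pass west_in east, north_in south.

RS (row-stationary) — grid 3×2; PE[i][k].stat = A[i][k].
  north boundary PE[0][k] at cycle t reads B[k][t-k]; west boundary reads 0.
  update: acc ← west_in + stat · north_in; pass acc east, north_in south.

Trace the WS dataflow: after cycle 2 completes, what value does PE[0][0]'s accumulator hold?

WS 2×2: PE[0][0] cycle-by-cycle (with neighbour feeds):
  after 0 — PE[0][0] acc=64, pass-E 8, pass-S 64
  after 1 — PE[0][0] acc=48, pass-E 6, pass-S 48
  after 2 — PE[0][0] acc=24, pass-E 3, pass-S 24

PE[0][0].acc = 24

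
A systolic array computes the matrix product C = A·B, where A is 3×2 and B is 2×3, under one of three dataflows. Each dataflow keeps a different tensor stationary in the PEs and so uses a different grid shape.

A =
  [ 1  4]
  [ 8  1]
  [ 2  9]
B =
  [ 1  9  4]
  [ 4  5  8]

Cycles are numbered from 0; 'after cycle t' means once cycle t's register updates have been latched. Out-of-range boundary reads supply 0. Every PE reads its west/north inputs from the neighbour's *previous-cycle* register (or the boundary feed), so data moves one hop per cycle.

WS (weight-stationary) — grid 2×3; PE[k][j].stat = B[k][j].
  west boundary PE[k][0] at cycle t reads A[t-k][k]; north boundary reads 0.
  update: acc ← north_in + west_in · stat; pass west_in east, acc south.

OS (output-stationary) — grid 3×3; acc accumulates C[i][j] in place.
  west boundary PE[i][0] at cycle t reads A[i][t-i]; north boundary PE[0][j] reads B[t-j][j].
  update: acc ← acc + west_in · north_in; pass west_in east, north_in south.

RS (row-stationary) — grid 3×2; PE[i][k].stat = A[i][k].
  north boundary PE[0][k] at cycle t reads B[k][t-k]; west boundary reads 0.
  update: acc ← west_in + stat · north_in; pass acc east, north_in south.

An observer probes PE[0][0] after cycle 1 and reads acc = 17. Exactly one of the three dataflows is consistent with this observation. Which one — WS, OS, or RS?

dataflow = OS

— WS: 2×3; PE[0][0] trace:
  after 0 — PE[0][0] acc=1, pass-E 1, pass-S 1
  after 1 — PE[0][0] acc=8, pass-E 8, pass-S 8
— OS: 3×3; PE[0][0] trace:
  after 0 — PE[0][0] acc=1, pass-E 1, pass-S 1
  after 1 — PE[0][0] acc=17, pass-E 4, pass-S 4
— RS: 3×2; PE[0][0] trace:
  after 0 — PE[0][0] acc=1, pass-E 1, pass-S 1
  after 1 — PE[0][0] acc=9, pass-E 9, pass-S 9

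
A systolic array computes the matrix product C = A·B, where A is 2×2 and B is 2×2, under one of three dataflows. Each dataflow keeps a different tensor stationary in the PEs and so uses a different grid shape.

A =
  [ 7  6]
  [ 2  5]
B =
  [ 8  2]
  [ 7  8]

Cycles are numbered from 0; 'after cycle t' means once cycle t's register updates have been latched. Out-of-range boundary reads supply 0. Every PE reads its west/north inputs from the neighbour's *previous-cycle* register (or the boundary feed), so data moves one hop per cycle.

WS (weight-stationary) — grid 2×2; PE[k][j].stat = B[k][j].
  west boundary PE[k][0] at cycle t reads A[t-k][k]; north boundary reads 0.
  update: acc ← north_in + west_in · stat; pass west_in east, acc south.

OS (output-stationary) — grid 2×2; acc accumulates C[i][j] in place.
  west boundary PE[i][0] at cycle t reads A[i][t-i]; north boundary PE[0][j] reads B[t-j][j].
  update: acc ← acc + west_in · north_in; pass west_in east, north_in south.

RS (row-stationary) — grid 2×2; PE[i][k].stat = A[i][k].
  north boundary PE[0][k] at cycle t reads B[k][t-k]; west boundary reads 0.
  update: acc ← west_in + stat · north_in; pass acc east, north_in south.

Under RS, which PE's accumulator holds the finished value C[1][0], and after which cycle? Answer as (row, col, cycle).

Under RS, C[1][0] lands at PE[1][1]:
  after 0 — PE[1][1] acc=0, pass-E 0, pass-S 0
  after 1 — PE[1][1] acc=0, pass-E 0, pass-S 0
  after 2 — PE[1][1] acc=51, pass-E 51, pass-S 7

(row, col, cycle) = (1, 1, 2)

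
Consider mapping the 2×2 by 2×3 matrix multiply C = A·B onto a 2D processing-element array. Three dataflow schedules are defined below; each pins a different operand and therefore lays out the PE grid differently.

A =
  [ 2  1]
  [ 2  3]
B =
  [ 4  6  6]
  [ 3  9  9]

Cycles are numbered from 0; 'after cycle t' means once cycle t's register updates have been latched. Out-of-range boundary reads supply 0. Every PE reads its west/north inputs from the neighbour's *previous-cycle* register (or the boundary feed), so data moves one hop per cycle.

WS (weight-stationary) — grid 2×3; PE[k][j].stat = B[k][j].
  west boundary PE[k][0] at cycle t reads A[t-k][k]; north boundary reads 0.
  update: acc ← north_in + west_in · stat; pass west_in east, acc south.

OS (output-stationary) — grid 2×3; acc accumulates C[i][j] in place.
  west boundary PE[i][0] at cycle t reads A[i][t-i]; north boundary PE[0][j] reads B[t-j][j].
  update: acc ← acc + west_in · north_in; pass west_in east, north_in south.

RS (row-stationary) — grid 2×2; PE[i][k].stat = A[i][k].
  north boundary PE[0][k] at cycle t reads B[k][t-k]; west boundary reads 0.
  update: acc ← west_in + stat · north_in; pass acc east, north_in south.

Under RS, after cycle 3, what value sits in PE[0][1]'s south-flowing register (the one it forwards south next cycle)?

register = 9

RS 2×2: PE[0][1] cycle-by-cycle (with neighbour feeds):
  cycle 0: PE[0][0] → acc 8, east 8, south 4
  cycle 0: PE[0][1] → acc 0, east 0, south 0
  cycle 1: PE[0][0] → acc 12, east 12, south 6
  cycle 1: PE[0][1] → acc 11, east 11, south 3
  cycle 2: PE[0][0] → acc 12, east 12, south 6
  cycle 2: PE[0][1] → acc 21, east 21, south 9
  cycle 3: PE[0][0] → acc 0, east 0, south 0
  cycle 3: PE[0][1] → acc 21, east 21, south 9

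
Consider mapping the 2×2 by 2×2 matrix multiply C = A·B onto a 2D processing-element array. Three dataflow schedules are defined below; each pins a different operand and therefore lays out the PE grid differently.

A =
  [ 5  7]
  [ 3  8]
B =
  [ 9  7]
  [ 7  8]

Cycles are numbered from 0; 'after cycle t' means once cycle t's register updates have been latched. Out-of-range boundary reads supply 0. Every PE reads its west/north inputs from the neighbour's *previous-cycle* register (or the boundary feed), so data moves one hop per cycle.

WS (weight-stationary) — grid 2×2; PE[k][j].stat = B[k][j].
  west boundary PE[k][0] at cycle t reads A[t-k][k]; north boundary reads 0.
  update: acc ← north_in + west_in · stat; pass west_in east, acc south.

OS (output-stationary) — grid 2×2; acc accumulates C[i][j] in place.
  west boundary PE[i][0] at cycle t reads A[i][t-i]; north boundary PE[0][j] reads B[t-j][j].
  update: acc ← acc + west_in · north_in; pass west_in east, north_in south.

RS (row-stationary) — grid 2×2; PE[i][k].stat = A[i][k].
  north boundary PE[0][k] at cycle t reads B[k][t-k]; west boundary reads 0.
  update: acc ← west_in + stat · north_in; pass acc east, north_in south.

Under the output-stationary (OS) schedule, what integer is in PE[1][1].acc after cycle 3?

PE[1][1].acc = 85

OS (2×2). Following PE[1][1] plus its west/north inputs:
  after 0 — PE[0][1] acc=0, pass-E 0, pass-S 0
  after 0 — PE[1][0] acc=0, pass-E 0, pass-S 0
  after 0 — PE[1][1] acc=0, pass-E 0, pass-S 0
  after 1 — PE[0][1] acc=35, pass-E 5, pass-S 7
  after 1 — PE[1][0] acc=27, pass-E 3, pass-S 9
  after 1 — PE[1][1] acc=0, pass-E 0, pass-S 0
  after 2 — PE[0][1] acc=91, pass-E 7, pass-S 8
  after 2 — PE[1][0] acc=83, pass-E 8, pass-S 7
  after 2 — PE[1][1] acc=21, pass-E 3, pass-S 7
  after 3 — PE[0][1] acc=91, pass-E 0, pass-S 0
  after 3 — PE[1][0] acc=83, pass-E 0, pass-S 0
  after 3 — PE[1][1] acc=85, pass-E 8, pass-S 8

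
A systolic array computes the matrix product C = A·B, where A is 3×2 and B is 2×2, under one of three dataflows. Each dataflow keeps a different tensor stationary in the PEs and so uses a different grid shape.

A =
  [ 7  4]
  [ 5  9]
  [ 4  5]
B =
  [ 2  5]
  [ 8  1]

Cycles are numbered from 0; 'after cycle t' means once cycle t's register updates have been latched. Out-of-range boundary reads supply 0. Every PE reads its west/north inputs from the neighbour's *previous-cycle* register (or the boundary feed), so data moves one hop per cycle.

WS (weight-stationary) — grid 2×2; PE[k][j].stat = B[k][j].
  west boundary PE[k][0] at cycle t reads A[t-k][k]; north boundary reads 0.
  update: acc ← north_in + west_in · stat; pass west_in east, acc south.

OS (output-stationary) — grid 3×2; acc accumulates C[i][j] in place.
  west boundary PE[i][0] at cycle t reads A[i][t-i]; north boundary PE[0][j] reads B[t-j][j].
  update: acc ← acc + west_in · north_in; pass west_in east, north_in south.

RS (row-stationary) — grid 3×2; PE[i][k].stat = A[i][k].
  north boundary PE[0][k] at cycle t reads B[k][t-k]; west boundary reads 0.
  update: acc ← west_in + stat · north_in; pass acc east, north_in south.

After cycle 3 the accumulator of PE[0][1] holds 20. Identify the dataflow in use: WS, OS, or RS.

WS (2×2 grid), PE[0][1]:
  c0 r0c1: 0 / 0 / 0
  c1 r0c1: 35 / 7 / 35
  c2 r0c1: 25 / 5 / 25
  c3 r0c1: 20 / 4 / 20
OS (3×2 grid), PE[0][1]:
  c0 r0c1: 0 / 0 / 0
  c1 r0c1: 35 / 7 / 5
  c2 r0c1: 39 / 4 / 1
  c3 r0c1: 39 / 0 / 0
RS (3×2 grid), PE[0][1]:
  c0 r0c1: 0 / 0 / 0
  c1 r0c1: 46 / 46 / 8
  c2 r0c1: 39 / 39 / 1
  c3 r0c1: 0 / 0 / 0

dataflow = WS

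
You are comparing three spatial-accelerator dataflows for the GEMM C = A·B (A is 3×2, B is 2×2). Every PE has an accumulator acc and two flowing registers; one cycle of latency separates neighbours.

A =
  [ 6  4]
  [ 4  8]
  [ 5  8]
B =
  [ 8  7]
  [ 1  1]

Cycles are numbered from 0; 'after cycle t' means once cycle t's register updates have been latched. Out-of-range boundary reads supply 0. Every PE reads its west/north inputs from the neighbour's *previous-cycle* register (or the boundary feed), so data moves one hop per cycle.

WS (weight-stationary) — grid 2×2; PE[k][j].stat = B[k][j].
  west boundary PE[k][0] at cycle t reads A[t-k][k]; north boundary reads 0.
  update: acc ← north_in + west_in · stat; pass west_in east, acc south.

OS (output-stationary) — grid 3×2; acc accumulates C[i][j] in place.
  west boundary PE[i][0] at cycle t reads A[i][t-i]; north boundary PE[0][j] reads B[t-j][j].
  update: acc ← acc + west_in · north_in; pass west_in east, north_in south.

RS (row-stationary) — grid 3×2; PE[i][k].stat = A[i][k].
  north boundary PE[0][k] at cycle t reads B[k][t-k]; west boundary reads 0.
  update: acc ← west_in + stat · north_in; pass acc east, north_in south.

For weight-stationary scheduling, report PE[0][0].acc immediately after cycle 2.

WS 2×2: PE[0][0] cycle-by-cycle (with neighbour feeds):
  @0  [0,0]  acc 48  |  →6  ↓48
  @1  [0,0]  acc 32  |  →4  ↓32
  @2  [0,0]  acc 40  |  →5  ↓40

PE[0][0].acc = 40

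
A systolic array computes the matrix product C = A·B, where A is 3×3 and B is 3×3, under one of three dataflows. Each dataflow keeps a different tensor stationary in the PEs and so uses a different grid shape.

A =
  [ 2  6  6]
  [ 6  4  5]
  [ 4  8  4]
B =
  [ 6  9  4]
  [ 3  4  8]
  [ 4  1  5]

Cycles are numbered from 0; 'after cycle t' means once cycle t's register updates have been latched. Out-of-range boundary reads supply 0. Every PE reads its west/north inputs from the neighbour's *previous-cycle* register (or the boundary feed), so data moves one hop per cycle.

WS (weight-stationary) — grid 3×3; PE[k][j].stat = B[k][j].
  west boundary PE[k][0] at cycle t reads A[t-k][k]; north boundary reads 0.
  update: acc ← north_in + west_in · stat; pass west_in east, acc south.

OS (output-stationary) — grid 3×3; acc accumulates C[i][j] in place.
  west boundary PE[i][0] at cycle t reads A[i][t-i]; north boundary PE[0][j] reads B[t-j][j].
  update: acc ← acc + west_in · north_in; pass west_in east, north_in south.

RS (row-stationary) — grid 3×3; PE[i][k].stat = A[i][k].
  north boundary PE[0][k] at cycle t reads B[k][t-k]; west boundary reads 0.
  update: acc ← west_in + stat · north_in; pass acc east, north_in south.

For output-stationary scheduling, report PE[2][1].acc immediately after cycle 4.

PE[2][1].acc = 68

OS 3×3: PE[2][1] cycle-by-cycle (with neighbour feeds):
  cycle 0: PE[1][1] → acc 0, east 0, south 0
  cycle 0: PE[2][0] → acc 0, east 0, south 0
  cycle 0: PE[2][1] → acc 0, east 0, south 0
  cycle 1: PE[1][1] → acc 0, east 0, south 0
  cycle 1: PE[2][0] → acc 0, east 0, south 0
  cycle 1: PE[2][1] → acc 0, east 0, south 0
  cycle 2: PE[1][1] → acc 54, east 6, south 9
  cycle 2: PE[2][0] → acc 24, east 4, south 6
  cycle 2: PE[2][1] → acc 0, east 0, south 0
  cycle 3: PE[1][1] → acc 70, east 4, south 4
  cycle 3: PE[2][0] → acc 48, east 8, south 3
  cycle 3: PE[2][1] → acc 36, east 4, south 9
  cycle 4: PE[1][1] → acc 75, east 5, south 1
  cycle 4: PE[2][0] → acc 64, east 4, south 4
  cycle 4: PE[2][1] → acc 68, east 8, south 4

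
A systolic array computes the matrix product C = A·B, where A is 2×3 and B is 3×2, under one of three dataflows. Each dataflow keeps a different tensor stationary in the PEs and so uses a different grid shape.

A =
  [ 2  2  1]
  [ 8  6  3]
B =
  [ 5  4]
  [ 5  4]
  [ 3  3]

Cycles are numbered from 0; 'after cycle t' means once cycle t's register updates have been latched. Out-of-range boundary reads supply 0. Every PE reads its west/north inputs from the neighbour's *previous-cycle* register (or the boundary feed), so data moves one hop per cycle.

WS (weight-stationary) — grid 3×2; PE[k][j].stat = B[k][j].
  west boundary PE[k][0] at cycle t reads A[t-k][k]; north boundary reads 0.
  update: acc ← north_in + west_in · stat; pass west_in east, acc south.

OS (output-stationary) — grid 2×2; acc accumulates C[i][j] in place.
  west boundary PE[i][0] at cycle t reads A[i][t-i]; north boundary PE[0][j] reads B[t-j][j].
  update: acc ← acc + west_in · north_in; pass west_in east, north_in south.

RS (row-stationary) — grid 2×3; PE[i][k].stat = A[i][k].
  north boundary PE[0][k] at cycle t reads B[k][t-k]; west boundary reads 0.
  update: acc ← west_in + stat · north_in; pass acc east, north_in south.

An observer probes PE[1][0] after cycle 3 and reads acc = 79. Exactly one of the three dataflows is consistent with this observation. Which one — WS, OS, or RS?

dataflow = OS

WS (3×2 grid), PE[1][0]:
  [0] (1,0) acc=0 (h:0 v:0)
  [1] (1,0) acc=20 (h:2 v:20)
  [2] (1,0) acc=70 (h:6 v:70)
  [3] (1,0) acc=0 (h:0 v:0)
OS (2×2 grid), PE[1][0]:
  [0] (1,0) acc=0 (h:0 v:0)
  [1] (1,0) acc=40 (h:8 v:5)
  [2] (1,0) acc=70 (h:6 v:5)
  [3] (1,0) acc=79 (h:3 v:3)
RS (2×3 grid), PE[1][0]:
  [0] (1,0) acc=0 (h:0 v:0)
  [1] (1,0) acc=40 (h:40 v:5)
  [2] (1,0) acc=32 (h:32 v:4)
  [3] (1,0) acc=0 (h:0 v:0)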